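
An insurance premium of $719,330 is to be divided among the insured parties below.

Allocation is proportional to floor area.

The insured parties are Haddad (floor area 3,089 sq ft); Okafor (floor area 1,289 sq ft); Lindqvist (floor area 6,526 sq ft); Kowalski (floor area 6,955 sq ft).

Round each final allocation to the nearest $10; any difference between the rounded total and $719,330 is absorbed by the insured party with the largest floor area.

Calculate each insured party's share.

Haddad: $124,420 | Okafor: $51,920 | Lindqvist: $262,860 | Kowalski: $280,130

Total floor area = 17,859.
Raw shares: Haddad 3,089/17,859 × $719,330 = 124,419.64; Okafor 1,289/17,859 × $719,330 = 51,918.72; Lindqvist 6,526/17,859 × $719,330 = 262,856.13; Kowalski 6,955/17,859 × $719,330 = 280,135.51.
Rounded to nearest $10: Haddad $124,420; Okafor $51,920; Lindqvist $262,860; Kowalski $280,140. Sum = $719,340.
Difference $719,330 − $719,340 = −$10 applied to largest floor area (Kowalski): Kowalski becomes $280,130.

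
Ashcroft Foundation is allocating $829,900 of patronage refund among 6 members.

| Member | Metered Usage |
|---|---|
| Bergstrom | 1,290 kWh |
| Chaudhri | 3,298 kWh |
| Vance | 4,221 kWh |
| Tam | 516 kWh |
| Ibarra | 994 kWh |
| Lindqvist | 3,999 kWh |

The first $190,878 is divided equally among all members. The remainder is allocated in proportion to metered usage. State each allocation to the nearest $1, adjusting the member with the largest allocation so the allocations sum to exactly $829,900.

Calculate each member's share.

$190,878 shared equally gives $31,813 per member.
Remainder $639,022 by metered usage (total 14,318): Bergstrom 57,573.57 → $57,574; Chaudhri 147,191.97 → $147,192; Vance 188,386.08 → $188,386; Tam 23,029.43 → $23,029; Ibarra 44,362.89 → $44,363; Lindqvist 178,478.07 → $178,478.
Totals: Bergstrom $31,813 + $57,574 = $89,387; Chaudhri $31,813 + $147,192 = $179,005; Vance $31,813 + $188,386 = $220,199; Tam $31,813 + $23,029 = $54,842; Ibarra $31,813 + $44,363 = $76,176; Lindqvist $31,813 + $178,478 = $210,291.

Bergstrom: $89,387; Chaudhri: $179,005; Vance: $220,199; Tam: $54,842; Ibarra: $76,176; Lindqvist: $210,291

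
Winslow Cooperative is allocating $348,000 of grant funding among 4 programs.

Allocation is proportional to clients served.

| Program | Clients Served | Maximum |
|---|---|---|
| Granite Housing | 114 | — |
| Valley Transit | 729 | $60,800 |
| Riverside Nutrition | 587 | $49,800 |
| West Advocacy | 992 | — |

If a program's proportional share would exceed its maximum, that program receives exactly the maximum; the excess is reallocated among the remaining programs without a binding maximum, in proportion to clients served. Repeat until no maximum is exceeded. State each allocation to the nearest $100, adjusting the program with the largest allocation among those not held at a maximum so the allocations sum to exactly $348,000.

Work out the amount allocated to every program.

Combined clients served = 2,422.
Unconstrained shares: Granite Housing 16,379.85; Valley Transit 104,744.84; Riverside Nutrition 84,341.87; West Advocacy 142,533.44.
Capped: Valley Transit ($60,800), Riverside Nutrition ($49,800); balance $237,400 reallocated over remaining clients served 1,106.
Shares after redistribution: Granite Housing 24,469.80 → $24,500; West Advocacy 212,930.20 → $212,900.

Granite Housing: $24,500 · Valley Transit: $60,800 · Riverside Nutrition: $49,800 · West Advocacy: $212,900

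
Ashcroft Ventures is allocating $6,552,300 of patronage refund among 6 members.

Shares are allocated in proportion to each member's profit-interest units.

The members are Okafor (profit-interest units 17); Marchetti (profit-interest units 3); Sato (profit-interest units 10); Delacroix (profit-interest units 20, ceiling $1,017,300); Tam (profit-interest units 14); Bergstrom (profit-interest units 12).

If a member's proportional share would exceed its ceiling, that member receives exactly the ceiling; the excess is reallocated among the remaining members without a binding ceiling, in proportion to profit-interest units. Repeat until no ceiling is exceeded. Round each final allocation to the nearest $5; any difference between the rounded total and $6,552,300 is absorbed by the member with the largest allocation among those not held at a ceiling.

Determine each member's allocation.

Total profit-interest units = 76.
Unconstrained shares: Okafor 1,465,646.05; Marchetti 258,643.42; Sato 862,144.74; Delacroix 1,724,289.47; Tam 1,207,002.63; Bergstrom 1,034,573.68.
Held at cap: Delacroix ($1,017,300); balance $5,535,000 reallocated over remaining profit-interest units 56.
Shares after redistribution: Okafor 1,680,267.86 → $1,680,270; Marchetti 296,517.86 → $296,520; Sato 988,392.86 → $988,395; Tam 1,383,750.00 → $1,383,750; Bergstrom 1,186,071.43 → $1,186,070.
Rounding difference −$5 applied to Okafor → $1,680,265.

Okafor: $1,680,265; Marchetti: $296,520; Sato: $988,395; Delacroix: $1,017,300; Tam: $1,383,750; Bergstrom: $1,186,070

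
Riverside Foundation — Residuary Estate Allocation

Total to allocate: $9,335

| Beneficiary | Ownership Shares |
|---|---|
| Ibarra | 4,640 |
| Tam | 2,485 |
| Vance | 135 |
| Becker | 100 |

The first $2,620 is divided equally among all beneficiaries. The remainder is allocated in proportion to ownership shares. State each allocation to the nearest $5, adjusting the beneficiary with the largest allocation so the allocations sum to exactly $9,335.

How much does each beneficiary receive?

Ibarra: $4,890 · Tam: $2,920 · Vance: $780 · Becker: $745

$2,620 shared equally gives $655 per beneficiary.
Remainder $6,715 by ownership shares (total 7,360): Ibarra 4,233.37 → $4,235; Tam 2,267.22 → $2,265; Vance 123.17 → $125; Becker 91.24 → $90.
Totals: Ibarra $655 + $4,235 = $4,890; Tam $655 + $2,265 = $2,920; Vance $655 + $125 = $780; Becker $655 + $90 = $745.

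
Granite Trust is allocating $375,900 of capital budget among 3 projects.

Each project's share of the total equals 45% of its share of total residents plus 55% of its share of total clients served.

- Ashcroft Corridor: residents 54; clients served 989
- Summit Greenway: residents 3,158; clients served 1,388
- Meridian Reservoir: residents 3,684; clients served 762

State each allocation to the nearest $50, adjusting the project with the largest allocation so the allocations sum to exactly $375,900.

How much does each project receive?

Ashcroft Corridor: $66,450; Summit Greenway: $168,900; Meridian Reservoir: $140,550

Residents total 6,896; clients served total 3,139.
Composite weights (45% residents + 55% clients served): Ashcroft Corridor 0.1768; Summit Greenway 0.4493; Meridian Reservoir 0.3739.
Pro-rata amounts: Ashcroft Corridor 66,463.43; Summit Greenway 168,882.27; Meridian Reservoir 140,554.31.
At nearest $50: Ashcroft Corridor $66,450; Summit Greenway $168,900; Meridian Reservoir $140,550. Sum = $375,900.
No rounding difference to absorb.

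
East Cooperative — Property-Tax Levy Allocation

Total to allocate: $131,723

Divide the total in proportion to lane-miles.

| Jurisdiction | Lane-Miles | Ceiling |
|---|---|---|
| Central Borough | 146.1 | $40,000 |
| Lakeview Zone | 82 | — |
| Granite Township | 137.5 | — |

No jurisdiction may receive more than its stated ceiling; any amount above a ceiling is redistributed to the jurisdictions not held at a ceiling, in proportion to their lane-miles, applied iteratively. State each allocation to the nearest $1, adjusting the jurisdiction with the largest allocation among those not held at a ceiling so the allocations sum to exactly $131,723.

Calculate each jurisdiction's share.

Lane-miles total: 365.6.
Proportional shares (ignoring caps): Central Borough 52,638.76; Lakeview Zone 29,544.00; Granite Township 49,540.24.
Held at cap: Central Borough ($40,000); remaining pool $91,723 reallocated over remaining lane-miles 219.5.
Shares after redistribution: Lakeview Zone 34,265.54 → $34,266; Granite Township 57,457.46 → $57,457.

Central Borough: $40,000; Lakeview Zone: $34,266; Granite Township: $57,457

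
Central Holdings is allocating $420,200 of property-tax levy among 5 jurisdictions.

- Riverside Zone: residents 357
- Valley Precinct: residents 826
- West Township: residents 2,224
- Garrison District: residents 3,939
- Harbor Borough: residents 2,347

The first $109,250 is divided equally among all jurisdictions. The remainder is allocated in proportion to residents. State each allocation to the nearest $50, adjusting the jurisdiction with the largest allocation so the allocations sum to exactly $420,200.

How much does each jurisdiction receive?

Equal tier: $109,250 ÷ 5 = $21,850 apiece.
Remainder $310,950 by residents (total 9,693): Riverside Zone 11,452.51 → $11,450; Valley Precinct 26,497.96 → $26,500; West Township 71,345.59 → $71,350; Garrison District 126,362.53 → $126,350; Harbor Borough 75,291.41 → $75,300.
Totals: Riverside Zone $21,850 + $11,450 = $33,300; Valley Precinct $21,850 + $26,500 = $48,350; West Township $21,850 + $71,350 = $93,200; Garrison District $21,850 + $126,350 = $148,200; Harbor Borough $21,850 + $75,300 = $97,150.

Riverside Zone: $33,300 | Valley Precinct: $48,350 | West Township: $93,200 | Garrison District: $148,200 | Harbor Borough: $97,150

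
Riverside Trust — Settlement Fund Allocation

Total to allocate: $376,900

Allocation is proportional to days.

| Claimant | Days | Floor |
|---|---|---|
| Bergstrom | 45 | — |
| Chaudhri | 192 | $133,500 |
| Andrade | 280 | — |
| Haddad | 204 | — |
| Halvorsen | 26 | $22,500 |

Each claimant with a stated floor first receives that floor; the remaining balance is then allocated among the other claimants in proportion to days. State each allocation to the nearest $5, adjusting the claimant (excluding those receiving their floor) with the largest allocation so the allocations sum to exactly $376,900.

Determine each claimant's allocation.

Bergstrom: $18,790 · Chaudhri: $133,500 · Andrade: $116,925 · Haddad: $85,185 · Halvorsen: $22,500

Guaranteed amounts: Chaudhri $133,500; Halvorsen $22,500. Remaining pool $220,900.
Remaining pool split over remaining days 529: Bergstrom 18,791.12 → $18,790; Andrade 116,922.495 → $116,920; Haddad 85,186.39 → $85,185.
Rounding difference +$5 applied to Andrade → $116,925.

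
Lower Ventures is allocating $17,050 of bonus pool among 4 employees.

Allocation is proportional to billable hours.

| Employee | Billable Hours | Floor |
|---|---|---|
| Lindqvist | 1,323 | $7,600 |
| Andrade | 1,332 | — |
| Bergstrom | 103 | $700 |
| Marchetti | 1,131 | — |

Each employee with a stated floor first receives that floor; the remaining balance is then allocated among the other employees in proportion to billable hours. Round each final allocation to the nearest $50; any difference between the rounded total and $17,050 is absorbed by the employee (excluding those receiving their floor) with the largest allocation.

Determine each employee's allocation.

Lindqvist: $7,600 | Andrade: $4,750 | Bergstrom: $700 | Marchetti: $4,000

Minimums first: Lindqvist $7,600; Bergstrom $700. Remaining pool $8,750.
Remaining pool split over remaining billable hours 2,463: Andrade 4,732.03 → $4,750; Marchetti 4,017.97 → $4,000.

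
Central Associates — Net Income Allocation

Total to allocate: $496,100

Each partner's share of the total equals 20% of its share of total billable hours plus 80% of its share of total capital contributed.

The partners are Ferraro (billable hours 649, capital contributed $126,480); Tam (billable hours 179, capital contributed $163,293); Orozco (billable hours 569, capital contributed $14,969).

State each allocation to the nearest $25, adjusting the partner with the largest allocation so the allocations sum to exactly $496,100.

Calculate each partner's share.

Billable hours total 1,397; capital contributed total 304,742.
Composite weights (20% billable hours + 80% capital contributed): Ferraro 0.4249; Tam 0.4543; Orozco 0.1208.
Unrounded shares: Ferraro 210,815.25; Tam 225,377.47; Orozco 59,907.28.
Rounded to nearest $25: Ferraro $210,825; Tam $225,375; Orozco $59,900. Sum = $496,100.
No rounding difference to absorb.

Ferraro: $210,825 | Tam: $225,375 | Orozco: $59,900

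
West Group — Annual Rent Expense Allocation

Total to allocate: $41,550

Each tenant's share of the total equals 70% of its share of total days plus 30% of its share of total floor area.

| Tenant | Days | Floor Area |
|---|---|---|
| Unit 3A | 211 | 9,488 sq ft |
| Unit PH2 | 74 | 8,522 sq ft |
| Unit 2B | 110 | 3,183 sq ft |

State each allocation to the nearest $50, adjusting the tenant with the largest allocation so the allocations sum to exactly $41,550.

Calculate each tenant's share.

Unit 3A: $21,150 · Unit PH2: $10,450 · Unit 2B: $9,950

Totals — days 395, floor area 21,193.
Combined weights (70% days + 30% floor area): Unit 3A 0.5082; Unit PH2 0.2518; Unit 2B 0.2400.
Proportional shares: Unit 3A 21,117.06; Unit PH2 10,461.19; Unit 2B 9,971.75.
After rounding ($50): Unit 3A $21,100; Unit PH2 $10,450; Unit 2B $9,950. Sum = $41,500.
Difference $41,550 − $41,500 = +$50 applied to largest allocation (Unit 3A): Unit 3A becomes $21,150.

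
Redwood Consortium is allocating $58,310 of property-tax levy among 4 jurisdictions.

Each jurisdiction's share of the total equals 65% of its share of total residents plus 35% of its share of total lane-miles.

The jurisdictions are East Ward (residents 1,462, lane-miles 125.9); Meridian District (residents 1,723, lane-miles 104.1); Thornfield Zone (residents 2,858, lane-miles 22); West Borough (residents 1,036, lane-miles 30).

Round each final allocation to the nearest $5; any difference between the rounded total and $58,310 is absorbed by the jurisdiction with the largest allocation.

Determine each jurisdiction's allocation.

Totals — residents 7,079, lane-miles 282.
Composite weights (65% residents + 35% lane-miles): East Ward 0.2905; Meridian District 0.2874; Thornfield Zone 0.2897; West Borough 0.1324.
Raw shares: East Ward 16,939.11; Meridian District 16,758.85; Thornfield Zone 16,894.10; West Borough 7,717.94.
After rounding ($5): East Ward $16,940; Meridian District $16,760; Thornfield Zone $16,895; West Borough $7,720. Sum = $58,315.
Difference $58,310 − $58,315 = −$5 applied to largest allocation (East Ward): East Ward becomes $16,935.

East Ward: $16,935 · Meridian District: $16,760 · Thornfield Zone: $16,895 · West Borough: $7,720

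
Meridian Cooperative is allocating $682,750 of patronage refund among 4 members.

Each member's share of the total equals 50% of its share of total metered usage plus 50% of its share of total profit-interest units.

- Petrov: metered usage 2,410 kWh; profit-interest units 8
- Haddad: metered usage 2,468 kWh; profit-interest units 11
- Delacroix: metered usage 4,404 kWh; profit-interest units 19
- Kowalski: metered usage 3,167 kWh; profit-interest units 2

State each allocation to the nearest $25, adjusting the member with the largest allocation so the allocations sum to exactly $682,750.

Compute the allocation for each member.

Petrov: $134,350 | Haddad: $161,550 | Delacroix: $282,925 | Kowalski: $103,925

Metered usage total 12,449; profit-interest units total 40.
Combined weights (50% metered usage + 50% profit-interest units): Petrov 0.1968; Haddad 0.2366; Delacroix 0.4144; Kowalski 0.1522.
Raw shares: Petrov 134,361.73; Haddad 161,555.33; Delacroix 282,919.09; Kowalski 103,913.85.
After rounding ($25): Petrov $134,350; Haddad $161,550; Delacroix $282,925; Kowalski $103,925. Sum = $682,750.
No rounding difference to absorb.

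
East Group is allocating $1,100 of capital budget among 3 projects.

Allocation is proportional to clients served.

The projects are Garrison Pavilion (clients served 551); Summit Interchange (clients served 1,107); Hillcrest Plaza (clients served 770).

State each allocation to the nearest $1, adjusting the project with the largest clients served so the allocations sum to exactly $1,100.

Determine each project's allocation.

Garrison Pavilion: $250 · Summit Interchange: $501 · Hillcrest Plaza: $349

Sum of clients served: 551 + 1,107 + 770 = 2,428.
Unrounded shares: Garrison Pavilion 249.63; Summit Interchange 501.52; Hillcrest Plaza 348.85.
At nearest $1: Garrison Pavilion $250; Summit Interchange $502; Hillcrest Plaza $349. Sum = $1,101.
Difference $1,100 − $1,101 = −$1 applied to largest clients served (Summit Interchange): Summit Interchange becomes $501.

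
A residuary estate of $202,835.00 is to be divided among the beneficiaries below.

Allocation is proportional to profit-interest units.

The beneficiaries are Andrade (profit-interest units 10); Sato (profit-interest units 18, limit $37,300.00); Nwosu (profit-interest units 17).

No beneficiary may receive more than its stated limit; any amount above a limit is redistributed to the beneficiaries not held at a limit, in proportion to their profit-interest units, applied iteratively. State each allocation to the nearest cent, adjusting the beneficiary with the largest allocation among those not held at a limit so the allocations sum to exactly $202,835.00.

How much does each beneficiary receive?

Andrade: $61,309.26 | Sato: $37,300.00 | Nwosu: $104,225.74

Sum of profit-interest units: 45.
Unconstrained shares: Andrade 45,074.4444; Sato 81,134.0000; Nwosu 76,626.5556.
Held at cap: Sato ($37,300.00); remaining pool $165,535.00 reallocated over remaining profit-interest units 27.
Remaining shares: Andrade 61,309.2593 → $61,309.26; Nwosu 104,225.7407 → $104,225.74.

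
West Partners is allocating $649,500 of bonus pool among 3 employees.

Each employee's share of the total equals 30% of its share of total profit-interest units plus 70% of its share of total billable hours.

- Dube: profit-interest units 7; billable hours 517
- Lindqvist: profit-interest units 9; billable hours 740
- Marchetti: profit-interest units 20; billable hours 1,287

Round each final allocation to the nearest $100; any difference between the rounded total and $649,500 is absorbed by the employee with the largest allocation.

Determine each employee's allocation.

Dube: $130,300 | Lindqvist: $181,000 | Marchetti: $338,200

Totals — profit-interest units 36, billable hours 2,544.
Blended shares (30% profit-interest units + 70% billable hours): Dube 0.2006; Lindqvist 0.2786; Marchetti 0.5208.
Proportional shares: Dube 130,282.96; Lindqvist 180,961.32; Marchetti 338,255.72.
After rounding ($100): Dube $130,300; Lindqvist $181,000; Marchetti $338,300. Sum = $649,600.
Difference $649,500 − $649,600 = −$100 applied to largest allocation (Marchetti): Marchetti becomes $338,200.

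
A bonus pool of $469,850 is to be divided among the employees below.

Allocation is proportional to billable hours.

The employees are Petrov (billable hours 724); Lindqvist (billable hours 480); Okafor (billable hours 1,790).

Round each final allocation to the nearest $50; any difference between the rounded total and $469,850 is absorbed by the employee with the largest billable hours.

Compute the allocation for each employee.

Sum of billable hours: 724 + 480 + 1,790 = 2,994.
Pro-rata amounts: Petrov 113,617.70; Lindqvist 75,326.65; Okafor 280,905.64.
At nearest $50: Petrov $113,600; Lindqvist $75,350; Okafor $280,900. Sum = $469,850.
Sum already equals the total — no adjustment.

Petrov: $113,600; Lindqvist: $75,350; Okafor: $280,900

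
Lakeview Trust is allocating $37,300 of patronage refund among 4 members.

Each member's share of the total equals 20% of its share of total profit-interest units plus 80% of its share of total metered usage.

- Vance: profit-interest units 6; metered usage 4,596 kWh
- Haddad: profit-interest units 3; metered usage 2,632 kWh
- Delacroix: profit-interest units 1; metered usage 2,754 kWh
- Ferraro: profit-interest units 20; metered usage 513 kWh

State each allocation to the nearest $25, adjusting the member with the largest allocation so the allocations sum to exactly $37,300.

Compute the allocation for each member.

Totals — profit-interest units 30, metered usage 10,495.
Combined weights (20% profit-interest units + 80% metered usage): Vance 0.3903; Haddad 0.2206; Delacroix 0.2166; Ferraro 0.1724.
Unrounded shares: Vance 14,559.62; Haddad 8,229.46; Delacroix 8,079.00; Ferraro 6,431.93.
After rounding ($25): Vance $14,550; Haddad $8,225; Delacroix $8,075; Ferraro $6,425. Sum = $37,275.
Difference $37,300 − $37,275 = +$25 applied to largest allocation (Vance): Vance becomes $14,575.

Vance: $14,575 · Haddad: $8,225 · Delacroix: $8,075 · Ferraro: $6,425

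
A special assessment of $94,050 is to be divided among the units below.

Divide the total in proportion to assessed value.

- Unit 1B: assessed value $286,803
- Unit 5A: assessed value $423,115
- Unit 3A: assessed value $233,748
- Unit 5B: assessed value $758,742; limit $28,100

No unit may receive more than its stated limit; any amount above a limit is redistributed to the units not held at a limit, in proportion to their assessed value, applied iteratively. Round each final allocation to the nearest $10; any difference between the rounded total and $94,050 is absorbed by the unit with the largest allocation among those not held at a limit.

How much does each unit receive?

Sum of assessed value: 1,702,408.
Pro-rata shares before constraints: Unit 1B 15,844.51; Unit 5A 23,375.10; Unit 3A 12,913.47; Unit 5B 41,916.91.
Capped: Unit 5B ($28,100); residual $65,950 reallocated over remaining assessed value 943,666.
Shares after redistribution: Unit 1B 20,043.81 → $20,040; Unit 5A 29,570.24 → $29,570; Unit 3A 16,335.95 → $16,340.

Unit 1B: $20,040 · Unit 5A: $29,570 · Unit 3A: $16,340 · Unit 5B: $28,100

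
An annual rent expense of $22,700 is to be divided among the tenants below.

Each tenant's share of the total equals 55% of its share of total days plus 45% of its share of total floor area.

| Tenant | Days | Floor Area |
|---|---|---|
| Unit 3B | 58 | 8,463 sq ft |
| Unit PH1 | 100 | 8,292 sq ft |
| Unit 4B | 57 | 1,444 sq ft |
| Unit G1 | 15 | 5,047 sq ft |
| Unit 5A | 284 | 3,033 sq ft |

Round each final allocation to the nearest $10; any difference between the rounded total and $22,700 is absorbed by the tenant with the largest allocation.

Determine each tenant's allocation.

Unit 3B: $4,700 | Unit PH1: $5,650 | Unit 4B: $1,950 | Unit G1: $2,330 | Unit 5A: $8,070

Days total 514; floor area total 26,279.
Composite weights (55% days + 45% floor area): Unit 3B 0.2070; Unit PH1 0.2490; Unit 4B 0.0857; Unit G1 0.1025; Unit 5A 0.3558.
Unrounded shares: Unit 3B 4,698.49; Unit PH1 5,652.20; Unit 4B 1,945.83; Unit G1 2,326.18; Unit 5A 8,077.29.
Rounded to nearest $10: Unit 3B $4,700; Unit PH1 $5,650; Unit 4B $1,950; Unit G1 $2,330; Unit 5A $8,080. Sum = $22,710.
Difference $22,700 − $22,710 = −$10 applied to largest allocation (Unit 5A): Unit 5A becomes $8,070.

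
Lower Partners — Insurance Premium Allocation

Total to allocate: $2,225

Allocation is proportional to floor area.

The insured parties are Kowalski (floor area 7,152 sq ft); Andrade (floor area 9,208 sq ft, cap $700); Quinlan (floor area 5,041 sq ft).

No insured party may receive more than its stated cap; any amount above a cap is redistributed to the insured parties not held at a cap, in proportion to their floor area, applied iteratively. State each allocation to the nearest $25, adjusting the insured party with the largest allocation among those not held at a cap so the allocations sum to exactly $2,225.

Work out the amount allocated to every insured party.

Sum of floor area: 21,401.
Proportional shares (ignoring caps): Kowalski 743.57; Andrade 957.33; Quinlan 524.10.
Capped: Andrade ($700); residual $1,525 reallocated over remaining floor area 12,193.
Remaining shares: Kowalski 894.51 → $900; Quinlan 630.49 → $625.

Kowalski: $900; Andrade: $700; Quinlan: $625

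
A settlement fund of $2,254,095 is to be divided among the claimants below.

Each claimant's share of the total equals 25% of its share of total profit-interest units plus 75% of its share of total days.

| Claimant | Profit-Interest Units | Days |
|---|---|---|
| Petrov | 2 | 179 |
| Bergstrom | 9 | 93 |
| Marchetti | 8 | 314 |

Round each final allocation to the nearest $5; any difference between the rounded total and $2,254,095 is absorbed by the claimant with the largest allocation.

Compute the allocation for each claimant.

Petrov: $575,720; Bergstrom: $535,230; Marchetti: $1,143,145

Profit-interest units total 19; days total 586.
Blended shares (25% profit-interest units + 75% days): Petrov 0.2554; Bergstrom 0.2374; Marchetti 0.5071.
Proportional shares: Petrov 575,721.45; Bergstrom 535,231.15; Marchetti 1,143,142.39.
At nearest $5: Petrov $575,720; Bergstrom $535,230; Marchetti $1,143,140. Sum = $2,254,090.
Difference $2,254,095 − $2,254,090 = +$5 applied to largest allocation (Marchetti): Marchetti becomes $1,143,145.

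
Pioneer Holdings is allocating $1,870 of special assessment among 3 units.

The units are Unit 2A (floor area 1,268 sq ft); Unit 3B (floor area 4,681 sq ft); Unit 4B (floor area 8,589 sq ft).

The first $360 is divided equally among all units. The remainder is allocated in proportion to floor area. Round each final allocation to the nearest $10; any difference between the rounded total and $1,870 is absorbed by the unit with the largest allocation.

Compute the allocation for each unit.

$360 shared equally gives $120 per unit.
Remainder $1,510 by floor area (total 14,538): Unit 2A 131.70 → $130; Unit 3B 486.20 → $490; Unit 4B 892.10 → $890.
Totals: Unit 2A $120 + $130 = $250; Unit 3B $120 + $490 = $610; Unit 4B $120 + $890 = $1,010.

Unit 2A: $250 | Unit 3B: $610 | Unit 4B: $1,010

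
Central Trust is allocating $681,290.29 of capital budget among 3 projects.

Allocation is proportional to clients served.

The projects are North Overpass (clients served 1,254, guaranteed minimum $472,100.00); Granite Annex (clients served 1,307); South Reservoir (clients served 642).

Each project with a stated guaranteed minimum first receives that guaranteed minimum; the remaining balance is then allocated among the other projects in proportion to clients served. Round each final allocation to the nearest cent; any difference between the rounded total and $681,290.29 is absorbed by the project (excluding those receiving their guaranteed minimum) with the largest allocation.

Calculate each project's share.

Minimums first: North Overpass $472,100.00. Remaining pool $209,190.29.
Remaining pool split over remaining clients served 1,949: Granite Annex 140,283.0729 → $140,283.07; South Reservoir 68,907.2171 → $68,907.22.

North Overpass: $472,100.00 · Granite Annex: $140,283.07 · South Reservoir: $68,907.22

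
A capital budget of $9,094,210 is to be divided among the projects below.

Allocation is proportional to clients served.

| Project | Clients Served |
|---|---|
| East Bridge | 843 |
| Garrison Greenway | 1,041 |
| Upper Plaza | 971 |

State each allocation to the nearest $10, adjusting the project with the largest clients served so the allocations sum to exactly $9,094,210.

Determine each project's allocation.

Sum of clients served: 843 + 1,041 + 971 = 2,855.
Proportional shares: East Bridge 2,685,260.61; Garrison Greenway 3,315,962.39; Upper Plaza 3,092,987.01.
Rounded to nearest $10: East Bridge $2,685,260; Garrison Greenway $3,315,960; Upper Plaza $3,092,990. Sum = $9,094,210.
Rounded total matches; no reconciliation needed.

East Bridge: $2,685,260 · Garrison Greenway: $3,315,960 · Upper Plaza: $3,092,990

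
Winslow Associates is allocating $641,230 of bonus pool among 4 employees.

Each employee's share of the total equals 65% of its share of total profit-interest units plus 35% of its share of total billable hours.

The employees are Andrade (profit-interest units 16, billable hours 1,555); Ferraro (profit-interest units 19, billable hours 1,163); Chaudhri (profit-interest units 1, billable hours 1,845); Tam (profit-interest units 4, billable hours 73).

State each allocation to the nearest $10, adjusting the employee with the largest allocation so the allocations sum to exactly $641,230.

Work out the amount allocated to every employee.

Andrade: $242,000 · Ferraro: $254,280 · Chaudhri: $99,740 · Tam: $45,210

Totals — profit-interest units 40, billable hours 4,636.
Combined weights (65% profit-interest units + 35% billable hours): Andrade 0.3774; Ferraro 0.3966; Chaudhri 0.1555; Tam 0.0705.
Proportional shares: Andrade 241,997.93; Ferraro 254,281.03; Chaudhri 99,737.13; Tam 45,213.91.
Rounded to nearest $10: Andrade $242,000; Ferraro $254,280; Chaudhri $99,740; Tam $45,210. Sum = $641,230.
Sum already equals the total — no adjustment.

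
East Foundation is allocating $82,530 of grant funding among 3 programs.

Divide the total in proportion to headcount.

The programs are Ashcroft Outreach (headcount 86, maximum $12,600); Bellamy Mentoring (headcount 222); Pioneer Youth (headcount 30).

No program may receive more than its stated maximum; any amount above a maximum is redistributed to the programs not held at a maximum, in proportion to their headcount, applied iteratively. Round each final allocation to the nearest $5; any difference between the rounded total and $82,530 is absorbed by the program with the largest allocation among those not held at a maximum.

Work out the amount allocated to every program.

Ashcroft Outreach: $12,600 | Bellamy Mentoring: $61,605 | Pioneer Youth: $8,325

Headcount total: 338.
Proportional shares (ignoring caps): Ashcroft Outreach 20,998.76; Bellamy Mentoring 54,206.09; Pioneer Youth 7,325.15.
Held at cap: Ashcroft Outreach ($12,600); balance $69,930 reallocated over remaining headcount 252.
Remaining shares: Bellamy Mentoring 61,605.00 → $61,605; Pioneer Youth 8,325.00 → $8,325.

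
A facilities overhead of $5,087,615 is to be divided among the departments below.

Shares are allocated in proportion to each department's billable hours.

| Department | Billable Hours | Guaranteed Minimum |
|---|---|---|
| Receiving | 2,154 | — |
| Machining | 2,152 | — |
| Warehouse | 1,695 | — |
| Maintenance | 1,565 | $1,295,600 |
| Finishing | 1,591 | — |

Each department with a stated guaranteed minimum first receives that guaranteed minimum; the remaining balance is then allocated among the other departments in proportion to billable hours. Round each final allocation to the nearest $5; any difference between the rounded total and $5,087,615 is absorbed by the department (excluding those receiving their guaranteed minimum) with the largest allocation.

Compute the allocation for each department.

Guaranteed amounts: Maintenance $1,295,600. Residual $3,792,015.
Residual split over remaining billable hours 7,592: Receiving 1,075,869.38 → $1,075,870; Machining 1,074,870.43 → $1,074,870; Warehouse 846,610.30 → $846,610; Finishing 794,664.89 → $794,665.

Receiving: $1,075,870 · Machining: $1,074,870 · Warehouse: $846,610 · Maintenance: $1,295,600 · Finishing: $794,665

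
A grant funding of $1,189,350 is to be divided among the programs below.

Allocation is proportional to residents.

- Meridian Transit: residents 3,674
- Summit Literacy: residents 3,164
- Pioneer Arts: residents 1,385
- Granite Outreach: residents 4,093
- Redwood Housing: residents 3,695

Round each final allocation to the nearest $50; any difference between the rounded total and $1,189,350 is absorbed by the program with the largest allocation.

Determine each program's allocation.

Meridian Transit: $272,900 | Summit Literacy: $235,050 | Pioneer Arts: $102,900 | Granite Outreach: $304,000 | Redwood Housing: $274,500

Combined residents = 16,011.
Pro-rata amounts: Meridian Transit 3,674/16,011 × $1,189,350 = 272,916.86; Summit Literacy 3,164/16,011 × $1,189,350 = 235,032.38; Pioneer Arts 1,385/16,011 × $1,189,350 = 102,882.38; Granite Outreach 4,093/16,011 × $1,189,350 = 304,041.57; Redwood Housing 3,695/16,011 × $1,189,350 = 274,476.81.
After rounding ($50): Meridian Transit $272,900; Summit Literacy $235,050; Pioneer Arts $102,900; Granite Outreach $304,050; Redwood Housing $274,500. Sum = $1,189,400.
Difference $1,189,350 − $1,189,400 = −$50 applied to largest allocation (Granite Outreach): Granite Outreach becomes $304,000.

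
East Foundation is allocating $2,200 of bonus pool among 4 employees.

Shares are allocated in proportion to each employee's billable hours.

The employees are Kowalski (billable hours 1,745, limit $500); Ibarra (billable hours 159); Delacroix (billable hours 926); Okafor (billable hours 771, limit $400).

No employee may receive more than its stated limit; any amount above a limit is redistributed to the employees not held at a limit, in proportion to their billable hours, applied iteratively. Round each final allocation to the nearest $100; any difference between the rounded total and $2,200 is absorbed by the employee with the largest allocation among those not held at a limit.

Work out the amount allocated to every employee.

Combined billable hours = 3,601.
Unconstrained shares: Kowalski 1,066.09; Ibarra 97.14; Delacroix 565.73; Okafor 471.04.
Cap binds for Kowalski ($500), Okafor ($400); balance $1,300 reallocated over remaining billable hours 1,085.
Remaining shares: Ibarra 190.51 → $200; Delacroix 1,109.49 → $1,100.

Kowalski: $500 · Ibarra: $200 · Delacroix: $1,100 · Okafor: $400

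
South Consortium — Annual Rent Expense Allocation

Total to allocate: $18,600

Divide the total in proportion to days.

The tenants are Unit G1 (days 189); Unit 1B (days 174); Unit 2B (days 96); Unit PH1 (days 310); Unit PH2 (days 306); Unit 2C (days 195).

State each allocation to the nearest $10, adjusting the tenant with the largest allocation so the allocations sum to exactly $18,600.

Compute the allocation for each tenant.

Unit G1: $2,770 · Unit 1B: $2,550 · Unit 2B: $1,410 · Unit PH1: $4,530 · Unit PH2: $4,480 · Unit 2C: $2,860

Days total: 1,270.
Proportional shares: Unit G1 189/1,270 × $18,600 = 2,768.03; Unit 1B 174/1,270 × $18,600 = 2,548.35; Unit 2B 96/1,270 × $18,600 = 1,405.98; Unit PH1 310/1,270 × $18,600 = 4,540.16; Unit PH2 306/1,270 × $18,600 = 4,481.57; Unit 2C 195/1,270 × $18,600 = 2,855.91.
Rounded to nearest $10: Unit G1 $2,770; Unit 1B $2,550; Unit 2B $1,410; Unit PH1 $4,540; Unit PH2 $4,480; Unit 2C $2,860. Sum = $18,610.
Difference $18,600 − $18,610 = −$10 applied to largest allocation (Unit PH1): Unit PH1 becomes $4,530.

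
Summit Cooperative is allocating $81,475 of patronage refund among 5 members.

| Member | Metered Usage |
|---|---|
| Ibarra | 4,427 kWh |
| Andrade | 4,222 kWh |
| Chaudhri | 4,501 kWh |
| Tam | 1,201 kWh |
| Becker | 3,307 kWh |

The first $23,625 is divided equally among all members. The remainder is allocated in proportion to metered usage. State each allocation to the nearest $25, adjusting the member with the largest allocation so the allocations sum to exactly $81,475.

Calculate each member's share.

Ibarra: $19,225; Andrade: $18,550; Chaudhri: $19,500; Tam: $8,650; Becker: $15,550

First tranche $23,625 split equally: $4,725 each.
Remainder $57,850 by metered usage (total 17,658): Ibarra 14,503.45 → $14,500; Andrade 13,831.84 → $13,825; Chaudhri 14,745.89 → $14,750; Tam 3,934.64 → $3,925; Becker 10,834.18 → $10,825.
Rounding difference +$25 on remainder applied to Chaudhri.
Totals: Ibarra $4,725 + $14,500 = $19,225; Andrade $4,725 + $13,825 = $18,550; Chaudhri $4,725 + $14,775 = $19,500; Tam $4,725 + $3,925 = $8,650; Becker $4,725 + $10,825 = $15,550.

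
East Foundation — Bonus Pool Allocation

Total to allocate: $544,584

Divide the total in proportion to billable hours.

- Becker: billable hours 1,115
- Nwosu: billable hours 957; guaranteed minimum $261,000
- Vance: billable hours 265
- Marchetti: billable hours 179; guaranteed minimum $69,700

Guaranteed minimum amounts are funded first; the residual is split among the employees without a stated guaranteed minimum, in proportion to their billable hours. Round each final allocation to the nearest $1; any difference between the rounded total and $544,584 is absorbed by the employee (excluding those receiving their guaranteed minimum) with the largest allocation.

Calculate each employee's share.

Becker: $172,812 | Nwosu: $261,000 | Vance: $41,072 | Marchetti: $69,700

Fund the minimums — Nwosu $261,000; Marchetti $69,700. Residual $213,884.
Residual split over remaining billable hours 1,380: Becker 172,812.07 → $172,812; Vance 41,071.93 → $41,072.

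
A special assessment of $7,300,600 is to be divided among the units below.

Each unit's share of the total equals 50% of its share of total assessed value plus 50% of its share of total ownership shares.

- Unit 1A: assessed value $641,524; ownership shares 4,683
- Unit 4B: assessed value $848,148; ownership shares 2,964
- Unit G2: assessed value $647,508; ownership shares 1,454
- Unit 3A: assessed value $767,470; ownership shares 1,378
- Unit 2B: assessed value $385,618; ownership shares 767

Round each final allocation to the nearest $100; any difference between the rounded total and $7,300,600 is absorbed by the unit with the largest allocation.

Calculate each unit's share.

Unit 1A: $2,231,800 | Unit 4B: $1,903,000 | Unit G2: $1,190,300 | Unit 3A: $1,298,700 | Unit 2B: $676,800

Totals — assessed value 3,290,268, ownership shares 11,246.
Composite weights (50% assessed value + 50% ownership shares): Unit 1A 0.3057; Unit 4B 0.2607; Unit G2 0.1630; Unit 3A 0.1779; Unit 2B 0.0927.
Raw shares: Unit 1A 2,231,760.35; Unit 4B 1,903,029.60; Unit G2 1,190,309.27; Unit 3A 1,298,729.33; Unit 2B 676,771.46.
At nearest $100: Unit 1A $2,231,800; Unit 4B $1,903,000; Unit G2 $1,190,300; Unit 3A $1,298,700; Unit 2B $676,800. Sum = $7,300,600.
Rounded total matches; no reconciliation needed.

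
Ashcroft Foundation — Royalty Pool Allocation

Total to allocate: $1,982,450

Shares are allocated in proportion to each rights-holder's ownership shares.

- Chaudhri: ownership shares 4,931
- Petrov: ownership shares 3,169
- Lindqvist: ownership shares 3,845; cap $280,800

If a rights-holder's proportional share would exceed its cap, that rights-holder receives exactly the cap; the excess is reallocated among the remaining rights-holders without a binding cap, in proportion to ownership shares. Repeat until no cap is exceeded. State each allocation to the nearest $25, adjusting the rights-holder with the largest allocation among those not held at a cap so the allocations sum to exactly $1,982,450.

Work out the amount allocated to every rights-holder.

Ownership shares total: 11,945.
Proportional shares (ignoring caps): Chaudhri 818,372.62; Petrov 525,942.57; Lindqvist 638,134.81.
Capped: Lindqvist ($280,800); residual $1,701,650 reallocated over remaining ownership shares 8,100.
Redistributed shares: Chaudhri 1,035,905.70 → $1,035,900; Petrov 665,744.30 → $665,750.

Chaudhri: $1,035,900; Petrov: $665,750; Lindqvist: $280,800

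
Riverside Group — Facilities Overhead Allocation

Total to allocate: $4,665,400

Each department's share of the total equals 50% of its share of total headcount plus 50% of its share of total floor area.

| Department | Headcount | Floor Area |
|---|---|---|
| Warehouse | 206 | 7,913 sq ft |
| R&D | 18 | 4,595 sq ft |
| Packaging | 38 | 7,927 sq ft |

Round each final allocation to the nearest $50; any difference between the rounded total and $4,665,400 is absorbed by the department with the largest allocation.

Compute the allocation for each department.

Headcount total 262; floor area total 20,435.
Blended shares (50% headcount + 50% floor area): Warehouse 0.5867; R&D 0.1468; Packaging 0.2665.
Pro-rata amounts: Warehouse 2,737,393.91; R&D 684,791.14; Packaging 1,243,214.94.
Rounded to nearest $50: Warehouse $2,737,400; R&D $684,800; Packaging $1,243,200. Sum = $4,665,400.
Sum already equals the total — no adjustment.

Warehouse: $2,737,400 · R&D: $684,800 · Packaging: $1,243,200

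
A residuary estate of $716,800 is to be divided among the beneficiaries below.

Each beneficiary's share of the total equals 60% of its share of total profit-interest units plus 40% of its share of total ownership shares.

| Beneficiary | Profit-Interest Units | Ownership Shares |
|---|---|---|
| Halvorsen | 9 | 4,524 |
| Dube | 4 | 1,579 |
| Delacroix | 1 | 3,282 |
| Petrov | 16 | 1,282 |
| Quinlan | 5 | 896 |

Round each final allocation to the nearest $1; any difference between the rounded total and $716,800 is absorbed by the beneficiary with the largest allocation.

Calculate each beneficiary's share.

Totals — profit-interest units 35, ownership shares 11,563.
Blended shares (60% profit-interest units + 40% ownership shares): Halvorsen 0.3108; Dube 0.1232; Delacroix 0.1307; Petrov 0.3186; Quinlan 0.1167.
Proportional shares: Halvorsen 222,770.61; Dube 88,305.41; Delacroix 93,669.57; Petrov 228,396.90; Quinlan 83,657.51.
At nearest $1: Halvorsen $222,771; Dube $88,305; Delacroix $93,670; Petrov $228,397; Quinlan $83,658. Sum = $716,801.
Difference $716,800 − $716,801 = −$1 applied to largest allocation (Petrov): Petrov becomes $228,396.

Halvorsen: $222,771 · Dube: $88,305 · Delacroix: $93,670 · Petrov: $228,396 · Quinlan: $83,658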